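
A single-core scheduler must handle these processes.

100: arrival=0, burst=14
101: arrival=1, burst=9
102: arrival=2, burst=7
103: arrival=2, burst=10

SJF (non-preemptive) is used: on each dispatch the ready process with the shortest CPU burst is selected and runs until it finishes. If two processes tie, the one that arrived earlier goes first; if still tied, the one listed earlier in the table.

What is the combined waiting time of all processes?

Gantt: | 100 0-14 | 102 14-21 | 101 21-30 | 103 30-40 |
Completion: 100=14  101=30  102=21  103=40
Waiting = turnaround − burst: 100=0, 101=20, 102=12, 103=28
Total waiting = 0 + 20 + 12 + 28 = 60

60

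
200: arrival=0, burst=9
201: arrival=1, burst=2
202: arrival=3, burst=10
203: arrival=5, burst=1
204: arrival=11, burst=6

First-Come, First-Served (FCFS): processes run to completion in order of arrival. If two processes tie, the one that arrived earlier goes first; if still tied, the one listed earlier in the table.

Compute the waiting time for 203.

16

Gantt: | 200 0-9 | 201 9-11 | 202 11-21 | 203 21-22 | 204 22-28 |
Completion: 200=9  201=11  202=21  203=22  204=28
Waiting(203) = turnaround − burst = 17 − 1 = 16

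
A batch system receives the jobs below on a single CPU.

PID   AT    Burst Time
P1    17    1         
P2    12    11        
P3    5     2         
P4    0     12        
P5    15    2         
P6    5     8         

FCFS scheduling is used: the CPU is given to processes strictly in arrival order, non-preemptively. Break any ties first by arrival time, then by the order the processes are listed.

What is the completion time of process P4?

12

Timeline: | P4 0-12 | P3 12-14 | P6 14-22 | P2 22-33 | P5 33-35 | P1 35-36 |
Completion: P1=36  P2=33  P3=14  P4=12  P5=35  P6=22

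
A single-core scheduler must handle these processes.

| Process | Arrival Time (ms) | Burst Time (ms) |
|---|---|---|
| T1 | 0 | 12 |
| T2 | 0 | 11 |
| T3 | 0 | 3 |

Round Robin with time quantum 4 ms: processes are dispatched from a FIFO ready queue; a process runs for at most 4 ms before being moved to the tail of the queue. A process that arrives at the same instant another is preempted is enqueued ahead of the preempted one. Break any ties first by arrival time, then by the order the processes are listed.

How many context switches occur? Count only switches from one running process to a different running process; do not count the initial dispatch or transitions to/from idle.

Timeline: | T1 0-4 | T2 4-8 | T3 8-11 | T1 11-15 | T2 15-19 | T1 19-23 | T2 23-26 |
Completion: T1=23  T2=26  T3=11

6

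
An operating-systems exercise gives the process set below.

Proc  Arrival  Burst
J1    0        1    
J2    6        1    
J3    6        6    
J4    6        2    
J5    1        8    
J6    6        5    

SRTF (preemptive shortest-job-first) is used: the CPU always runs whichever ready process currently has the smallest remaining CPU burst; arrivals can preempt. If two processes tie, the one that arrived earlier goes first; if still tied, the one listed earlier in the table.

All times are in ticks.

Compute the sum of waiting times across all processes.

Gantt: | J1 0-1 | J5 1-6 | J2 6-7 | J4 7-9 | J5 9-12 | J6 12-17 | J3 17-23 |
Completion: J1=1  J2=7  J3=23  J4=9  J5=12  J6=17
Turnaround (C−A): J1=1  J2=1  J3=17  J4=3  J5=11  J6=11
Waiting = turnaround − burst: J1=0, J2=0, J3=11, J4=1, J5=3, J6=6
Total waiting = 0 + 0 + 11 + 1 + 3 + 6 = 21

21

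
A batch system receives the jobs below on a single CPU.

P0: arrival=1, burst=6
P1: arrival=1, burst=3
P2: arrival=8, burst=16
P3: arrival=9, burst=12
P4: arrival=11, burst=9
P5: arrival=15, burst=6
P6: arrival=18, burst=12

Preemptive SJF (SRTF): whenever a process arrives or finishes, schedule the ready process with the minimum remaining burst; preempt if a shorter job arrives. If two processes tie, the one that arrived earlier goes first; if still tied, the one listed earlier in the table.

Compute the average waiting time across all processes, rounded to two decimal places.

12.00

Schedule: | idle 0-1 | P1 1-4 | P0 4-10 | P3 10-11 | P4 11-20 | P5 20-26 | P3 26-37 | P6 37-49 | P2 49-65 |
Completion: P0=10  P1=4  P2=65  P3=37  P4=20  P5=26  P6=49
Waiting times: P0=3, P1=0, P2=41, P3=16, P4=0, P5=5, P6=19
Average waiting = (3+0+41+16+0+5+19) / 7 = 84/7 = 12.00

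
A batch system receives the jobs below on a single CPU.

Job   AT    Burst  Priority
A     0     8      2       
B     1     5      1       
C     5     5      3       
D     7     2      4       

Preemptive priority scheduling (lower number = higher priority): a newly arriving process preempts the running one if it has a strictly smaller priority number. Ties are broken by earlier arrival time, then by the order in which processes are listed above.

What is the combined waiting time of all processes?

Timeline: | A 0-1 | B 1-6 | A 6-13 | C 13-18 | D 18-20 |
Completion: A=13  B=6  C=18  D=20
Turnaround (C−A): A=13  B=5  C=13  D=13
Waiting = turnaround − burst: A=5, B=0, C=8, D=11
Total waiting = 5 + 0 + 8 + 11 = 24

24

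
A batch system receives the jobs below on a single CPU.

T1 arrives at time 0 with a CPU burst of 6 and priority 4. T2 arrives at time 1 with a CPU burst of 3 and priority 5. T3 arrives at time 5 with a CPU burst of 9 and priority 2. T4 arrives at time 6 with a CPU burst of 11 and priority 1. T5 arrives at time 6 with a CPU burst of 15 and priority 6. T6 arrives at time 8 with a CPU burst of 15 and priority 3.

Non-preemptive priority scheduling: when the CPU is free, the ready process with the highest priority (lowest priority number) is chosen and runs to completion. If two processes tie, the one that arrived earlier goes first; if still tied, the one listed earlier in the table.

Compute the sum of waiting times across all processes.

108

Timeline: | T1 0-6 | T4 6-17 | T3 17-26 | T6 26-41 | T2 41-44 | T5 44-59 |
Completion: T1=6  T2=44  T3=26  T4=17  T5=59  T6=41
Waiting = turnaround − burst: T1=0, T2=40, T3=12, T4=0, T5=38, T6=18
Total waiting = 0 + 40 + 12 + 0 + 38 + 18 = 108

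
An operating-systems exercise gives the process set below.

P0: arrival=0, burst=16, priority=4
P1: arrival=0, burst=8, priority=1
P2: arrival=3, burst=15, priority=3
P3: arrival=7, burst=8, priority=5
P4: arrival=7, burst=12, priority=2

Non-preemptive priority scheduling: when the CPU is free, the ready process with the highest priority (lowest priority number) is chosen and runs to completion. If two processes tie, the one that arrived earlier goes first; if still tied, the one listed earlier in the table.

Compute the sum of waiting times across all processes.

97

Schedule: | P1 0-8 | P4 8-20 | P2 20-35 | P0 35-51 | P3 51-59 |
Completion: P0=51  P1=8  P2=35  P3=59  P4=20
Turnaround (C−A): P0=51  P1=8  P2=32  P3=52  P4=13
Waiting = turnaround − burst: P0=35, P1=0, P2=17, P3=44, P4=1
Total waiting = 35 + 0 + 17 + 44 + 1 = 97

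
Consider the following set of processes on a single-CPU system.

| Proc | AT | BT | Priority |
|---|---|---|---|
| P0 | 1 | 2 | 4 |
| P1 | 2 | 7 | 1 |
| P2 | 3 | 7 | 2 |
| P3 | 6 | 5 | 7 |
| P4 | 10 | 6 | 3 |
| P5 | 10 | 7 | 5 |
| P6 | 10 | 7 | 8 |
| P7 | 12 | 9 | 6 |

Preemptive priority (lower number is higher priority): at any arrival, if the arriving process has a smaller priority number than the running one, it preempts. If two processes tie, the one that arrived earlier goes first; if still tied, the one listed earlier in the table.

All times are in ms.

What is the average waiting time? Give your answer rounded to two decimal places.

16.25

Gantt: | idle 0-1 | P0 1-2 | P1 2-9 | P2 9-16 | P4 16-22 | P0 22-23 | P5 23-30 | P7 30-39 | P3 39-44 | P6 44-51 |
Completion: P0=23  P1=9  P2=16  P3=44  P4=22  P5=30  P6=51  P7=39
Waiting times: P0=20, P1=0, P2=6, P3=33, P4=6, P5=13, P6=34, P7=18
Average waiting = (20+0+6+33+6+13+34+18) / 8 = 130/8 = 16.25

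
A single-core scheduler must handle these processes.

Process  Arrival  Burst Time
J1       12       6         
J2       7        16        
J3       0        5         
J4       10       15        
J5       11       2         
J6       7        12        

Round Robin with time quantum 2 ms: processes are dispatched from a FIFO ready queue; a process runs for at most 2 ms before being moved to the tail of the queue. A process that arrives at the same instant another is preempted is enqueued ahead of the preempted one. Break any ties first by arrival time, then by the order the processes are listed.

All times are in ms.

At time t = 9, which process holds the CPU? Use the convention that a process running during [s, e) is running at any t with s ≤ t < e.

J6

Gantt: | J3 0-5 | idle 5-7 | J2 7-9 | J6 9-11 | J2 11-13 | J4 13-15 | J5 15-17 | J6 17-19 | J1 19-21 | J2 21-23 | J4 23-25 | J6 25-27 | J1 27-29 | J2 29-31 | J4 31-33 | J6 33-35 | J1 35-37 | J2 37-39 | J4 39-41 | J6 41-43 | J2 43-45 | J4 45-47 | J6 47-49 | J2 49-51 | J4 51-53 | J2 53-55 | J4 55-58 |
Completion: J1=37  J2=55  J3=5  J4=58  J5=17  J6=49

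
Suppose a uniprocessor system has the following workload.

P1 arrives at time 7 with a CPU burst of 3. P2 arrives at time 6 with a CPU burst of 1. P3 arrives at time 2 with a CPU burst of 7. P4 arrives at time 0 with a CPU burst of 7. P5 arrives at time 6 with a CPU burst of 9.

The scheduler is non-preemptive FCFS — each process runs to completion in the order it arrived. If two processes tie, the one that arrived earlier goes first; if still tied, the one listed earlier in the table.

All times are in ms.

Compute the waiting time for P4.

0

Schedule: | P4 0-7 | P3 7-14 | P2 14-15 | P5 15-24 | P1 24-27 |
Completion: P1=27  P2=15  P3=14  P4=7  P5=24
Turnaround (C−A): P1=20  P2=9  P3=12  P4=7  P5=18
Waiting(P4) = turnaround − burst = 7 − 7 = 0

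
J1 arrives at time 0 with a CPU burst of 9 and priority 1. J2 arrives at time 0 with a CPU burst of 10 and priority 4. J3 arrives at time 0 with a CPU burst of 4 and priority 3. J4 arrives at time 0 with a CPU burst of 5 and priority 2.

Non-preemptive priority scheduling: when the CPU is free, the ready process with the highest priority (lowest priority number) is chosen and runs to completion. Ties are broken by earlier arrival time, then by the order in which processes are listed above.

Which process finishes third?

Timeline: | J1 0-9 | J4 9-14 | J3 14-18 | J2 18-28 |
Completion: J1=9  J2=28  J3=18  J4=14
Turnaround (C−A): J1=9  J2=28  J3=18  J4=14
Finish order: J1 → J4 → J3 → J2

J3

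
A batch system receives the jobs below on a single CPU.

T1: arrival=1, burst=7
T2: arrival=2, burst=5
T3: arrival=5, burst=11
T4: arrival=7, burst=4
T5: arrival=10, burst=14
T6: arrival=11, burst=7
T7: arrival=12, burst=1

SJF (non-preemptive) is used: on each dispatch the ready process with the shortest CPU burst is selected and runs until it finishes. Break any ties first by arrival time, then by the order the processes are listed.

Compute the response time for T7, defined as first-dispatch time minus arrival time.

0

Gantt: | idle 0-1 | T1 1-8 | T4 8-12 | T7 12-13 | T2 13-18 | T6 18-25 | T3 25-36 | T5 36-50 |
Completion: T1=8  T2=18  T3=36  T4=12  T5=50  T6=25  T7=13
Turnaround (C−A): T1=7  T2=16  T3=31  T4=5  T5=40  T6=14  T7=1
Response(T7) = first start − arrival = 12 − 12 = 0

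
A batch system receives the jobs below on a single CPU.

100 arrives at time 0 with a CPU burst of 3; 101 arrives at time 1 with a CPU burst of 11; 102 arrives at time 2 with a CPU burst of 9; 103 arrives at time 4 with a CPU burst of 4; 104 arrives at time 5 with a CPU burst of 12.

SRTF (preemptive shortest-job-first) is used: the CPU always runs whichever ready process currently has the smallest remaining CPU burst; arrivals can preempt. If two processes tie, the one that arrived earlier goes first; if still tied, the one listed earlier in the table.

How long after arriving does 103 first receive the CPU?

0

Schedule: | 100 0-3 | 102 3-4 | 103 4-8 | 102 8-16 | 101 16-27 | 104 27-39 |
Completion: 100=3  101=27  102=16  103=8  104=39
Turnaround (C−A): 100=3  101=26  102=14  103=4  104=34
Response(103) = first start − arrival = 4 − 4 = 0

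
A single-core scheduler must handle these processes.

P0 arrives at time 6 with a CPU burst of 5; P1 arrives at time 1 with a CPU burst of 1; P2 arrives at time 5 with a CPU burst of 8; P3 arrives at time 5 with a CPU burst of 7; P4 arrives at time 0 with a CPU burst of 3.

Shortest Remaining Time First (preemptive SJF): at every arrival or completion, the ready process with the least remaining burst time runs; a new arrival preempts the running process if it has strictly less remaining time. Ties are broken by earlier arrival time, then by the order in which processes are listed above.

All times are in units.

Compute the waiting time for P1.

0

Gantt: | P4 0-1 | P1 1-2 | P4 2-4 | idle 4-5 | P3 5-6 | P0 6-11 | P3 11-17 | P2 17-25 |
Completion: P0=11  P1=2  P2=25  P3=17  P4=4
Turnaround (C−A): P0=5  P1=1  P2=20  P3=12  P4=4
Waiting(P1) = turnaround − burst = 1 − 1 = 0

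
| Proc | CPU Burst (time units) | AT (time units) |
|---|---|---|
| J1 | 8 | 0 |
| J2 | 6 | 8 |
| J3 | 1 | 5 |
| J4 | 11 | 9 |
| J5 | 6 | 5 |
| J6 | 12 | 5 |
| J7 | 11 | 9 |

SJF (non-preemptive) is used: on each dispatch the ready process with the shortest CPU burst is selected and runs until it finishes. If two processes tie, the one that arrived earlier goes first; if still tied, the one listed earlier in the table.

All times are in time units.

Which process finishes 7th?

J6

Schedule: | J1 0-8 | J3 8-9 | J5 9-15 | J2 15-21 | J4 21-32 | J7 32-43 | J6 43-55 |
Completion: J1=8  J2=21  J3=9  J4=32  J5=15  J6=55  J7=43
Finish order: J1 → J3 → J5 → J2 → J4 → J7 → J6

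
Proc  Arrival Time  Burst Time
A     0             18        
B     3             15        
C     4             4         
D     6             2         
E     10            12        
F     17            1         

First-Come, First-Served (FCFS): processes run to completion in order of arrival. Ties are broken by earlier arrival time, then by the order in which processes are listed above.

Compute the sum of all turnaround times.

Schedule: | A 0-18 | B 18-33 | C 33-37 | D 37-39 | E 39-51 | F 51-52 |
Completion: A=18  B=33  C=37  D=39  E=51  F=52
Turnaround (C−A): A=18  B=30  C=33  D=33  E=41  F=35
Turnaround = completion − arrival: A=18, B=30, C=33, D=33, E=41, F=35
Total turnaround = 18 + 30 + 33 + 33 + 41 + 35 = 190

190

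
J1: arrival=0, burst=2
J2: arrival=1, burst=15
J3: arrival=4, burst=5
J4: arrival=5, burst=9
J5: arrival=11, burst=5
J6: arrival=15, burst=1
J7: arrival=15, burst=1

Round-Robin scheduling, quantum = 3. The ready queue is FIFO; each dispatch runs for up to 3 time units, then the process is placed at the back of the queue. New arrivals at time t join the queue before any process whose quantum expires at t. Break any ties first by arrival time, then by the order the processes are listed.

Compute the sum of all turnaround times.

119

Gantt: | J1 0-2 | J2 2-5 | J3 5-8 | J4 8-11 | J2 11-14 | J3 14-16 | J5 16-19 | J4 19-22 | J2 22-25 | J6 25-26 | J7 26-27 | J5 27-29 | J4 29-32 | J2 32-38 |
Completion: J1=2  J2=38  J3=16  J4=32  J5=29  J6=26  J7=27
Turnaround (C−A): J1=2  J2=37  J3=12  J4=27  J5=18  J6=11  J7=12
Turnaround = completion − arrival: J1=2, J2=37, J3=12, J4=27, J5=18, J6=11, J7=12
Total turnaround = 2 + 37 + 12 + 27 + 18 + 11 + 12 = 119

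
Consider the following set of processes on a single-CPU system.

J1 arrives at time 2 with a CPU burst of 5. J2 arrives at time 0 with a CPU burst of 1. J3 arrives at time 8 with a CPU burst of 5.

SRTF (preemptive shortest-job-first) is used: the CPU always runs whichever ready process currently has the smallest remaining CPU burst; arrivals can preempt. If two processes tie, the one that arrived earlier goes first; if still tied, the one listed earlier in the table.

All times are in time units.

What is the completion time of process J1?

Gantt: | J2 0-1 | idle 1-2 | J1 2-7 | idle 7-8 | J3 8-13 |
Completion: J1=7  J2=1  J3=13

7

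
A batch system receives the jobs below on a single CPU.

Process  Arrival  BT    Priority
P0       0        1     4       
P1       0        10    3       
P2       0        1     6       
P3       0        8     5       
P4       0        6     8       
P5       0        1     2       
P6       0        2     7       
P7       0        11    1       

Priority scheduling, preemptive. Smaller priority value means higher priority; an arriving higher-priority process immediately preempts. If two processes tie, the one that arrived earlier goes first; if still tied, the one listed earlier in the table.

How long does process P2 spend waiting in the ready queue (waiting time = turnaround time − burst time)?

31

Gantt: | P7 0-11 | P5 11-12 | P1 12-22 | P0 22-23 | P3 23-31 | P2 31-32 | P6 32-34 | P4 34-40 |
Completion: P0=23  P1=22  P2=32  P3=31  P4=40  P5=12  P6=34  P7=11
Waiting(P2) = turnaround − burst = 32 − 1 = 31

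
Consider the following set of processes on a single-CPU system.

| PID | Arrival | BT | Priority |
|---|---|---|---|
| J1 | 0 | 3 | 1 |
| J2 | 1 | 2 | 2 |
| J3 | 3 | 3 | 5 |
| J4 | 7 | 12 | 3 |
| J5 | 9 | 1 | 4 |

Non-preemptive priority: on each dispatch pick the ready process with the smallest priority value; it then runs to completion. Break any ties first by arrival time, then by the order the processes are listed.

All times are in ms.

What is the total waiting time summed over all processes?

16

Gantt: | J1 0-3 | J2 3-5 | J3 5-8 | J4 8-20 | J5 20-21 |
Completion: J1=3  J2=5  J3=8  J4=20  J5=21
Turnaround (C−A): J1=3  J2=4  J3=5  J4=13  J5=12
Waiting = turnaround − burst: J1=0, J2=2, J3=2, J4=1, J5=11
Total waiting = 0 + 2 + 2 + 1 + 11 = 16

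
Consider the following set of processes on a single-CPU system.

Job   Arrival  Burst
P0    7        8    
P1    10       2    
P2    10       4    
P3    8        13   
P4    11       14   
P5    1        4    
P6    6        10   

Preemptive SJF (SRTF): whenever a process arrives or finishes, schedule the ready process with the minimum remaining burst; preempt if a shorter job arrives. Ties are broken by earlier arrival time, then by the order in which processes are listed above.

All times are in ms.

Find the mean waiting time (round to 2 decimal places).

Timeline: | idle 0-1 | P5 1-5 | idle 5-6 | P6 6-7 | P0 7-10 | P1 10-12 | P2 12-16 | P0 16-21 | P6 21-30 | P3 30-43 | P4 43-57 |
Completion: P0=21  P1=12  P2=16  P3=43  P4=57  P5=5  P6=30
Turnaround (C−A): P0=14  P1=2  P2=6  P3=35  P4=46  P5=4  P6=24
Waiting times: P0=6, P1=0, P2=2, P3=22, P4=32, P5=0, P6=14
Average waiting = (6+0+2+22+32+0+14) / 7 = 76/7 = 10.86

10.86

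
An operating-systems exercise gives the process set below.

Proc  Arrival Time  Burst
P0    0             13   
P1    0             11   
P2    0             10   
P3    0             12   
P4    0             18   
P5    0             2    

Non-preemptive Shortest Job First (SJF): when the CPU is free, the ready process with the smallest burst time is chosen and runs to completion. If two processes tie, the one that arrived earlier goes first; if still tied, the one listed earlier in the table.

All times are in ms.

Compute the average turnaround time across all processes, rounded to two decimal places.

Gantt: | P5 0-2 | P2 2-12 | P1 12-23 | P3 23-35 | P0 35-48 | P4 48-66 |
Completion: P0=48  P1=23  P2=12  P3=35  P4=66  P5=2
Turnaround times: P0=48, P1=23, P2=12, P3=35, P4=66, P5=2
Average turnaround = (48+23+12+35+66+2) / 6 = 186/6 = 31.00

31.00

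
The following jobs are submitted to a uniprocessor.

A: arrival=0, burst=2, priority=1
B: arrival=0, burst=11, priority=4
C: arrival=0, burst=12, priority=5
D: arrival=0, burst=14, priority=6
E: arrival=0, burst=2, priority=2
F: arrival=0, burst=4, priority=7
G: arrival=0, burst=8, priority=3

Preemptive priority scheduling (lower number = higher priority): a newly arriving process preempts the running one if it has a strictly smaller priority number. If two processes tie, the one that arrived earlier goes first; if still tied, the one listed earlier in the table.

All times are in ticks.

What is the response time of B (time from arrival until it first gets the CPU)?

Gantt: | A 0-2 | E 2-4 | G 4-12 | B 12-23 | C 23-35 | D 35-49 | F 49-53 |
Completion: A=2  B=23  C=35  D=49  E=4  F=53  G=12
Response(B) = first start − arrival = 12 − 0 = 12

12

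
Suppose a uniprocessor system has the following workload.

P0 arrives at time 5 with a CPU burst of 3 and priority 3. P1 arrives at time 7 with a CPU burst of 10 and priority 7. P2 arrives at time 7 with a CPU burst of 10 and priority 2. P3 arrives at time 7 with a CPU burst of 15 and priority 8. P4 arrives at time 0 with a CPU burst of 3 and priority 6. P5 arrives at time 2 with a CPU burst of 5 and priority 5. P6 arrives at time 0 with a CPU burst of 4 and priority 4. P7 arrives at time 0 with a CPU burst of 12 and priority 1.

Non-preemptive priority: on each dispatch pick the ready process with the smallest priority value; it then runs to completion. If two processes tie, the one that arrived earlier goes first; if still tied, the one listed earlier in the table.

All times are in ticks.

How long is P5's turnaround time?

32

Timeline: | P7 0-12 | P2 12-22 | P0 22-25 | P6 25-29 | P5 29-34 | P4 34-37 | P1 37-47 | P3 47-62 |
Completion: P0=25  P1=47  P2=22  P3=62  P4=37  P5=34  P6=29  P7=12
Turnaround(P5) = completion − arrival = 34 − 2 = 32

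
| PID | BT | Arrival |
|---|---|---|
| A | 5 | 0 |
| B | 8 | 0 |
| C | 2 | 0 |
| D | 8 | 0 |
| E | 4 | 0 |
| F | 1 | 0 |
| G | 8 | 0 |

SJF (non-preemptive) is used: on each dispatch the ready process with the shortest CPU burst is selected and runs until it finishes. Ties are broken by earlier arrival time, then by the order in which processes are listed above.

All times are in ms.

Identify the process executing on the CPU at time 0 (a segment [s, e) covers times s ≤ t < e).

F

Timeline: | F 0-1 | C 1-3 | E 3-7 | A 7-12 | B 12-20 | D 20-28 | G 28-36 |
Completion: A=12  B=20  C=3  D=28  E=7  F=1  G=36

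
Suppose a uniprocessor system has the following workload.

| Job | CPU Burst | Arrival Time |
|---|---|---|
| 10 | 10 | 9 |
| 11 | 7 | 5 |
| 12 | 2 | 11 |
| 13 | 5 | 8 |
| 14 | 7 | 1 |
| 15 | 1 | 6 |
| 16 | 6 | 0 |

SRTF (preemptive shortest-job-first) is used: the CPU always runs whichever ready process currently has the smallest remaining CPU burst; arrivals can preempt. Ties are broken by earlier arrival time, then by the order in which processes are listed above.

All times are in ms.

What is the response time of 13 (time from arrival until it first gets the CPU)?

0

Gantt: | 16 0-6 | 15 6-7 | 14 7-8 | 13 8-13 | 12 13-15 | 14 15-21 | 11 21-28 | 10 28-38 |
Completion: 10=38  11=28  12=15  13=13  14=21  15=7  16=6
Response(13) = first start − arrival = 8 − 8 = 0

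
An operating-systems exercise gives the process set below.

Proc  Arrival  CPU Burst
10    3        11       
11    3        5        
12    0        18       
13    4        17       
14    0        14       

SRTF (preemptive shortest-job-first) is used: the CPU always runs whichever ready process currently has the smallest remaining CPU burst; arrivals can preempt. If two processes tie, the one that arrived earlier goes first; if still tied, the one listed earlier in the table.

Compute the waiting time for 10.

16

Gantt: | 14 0-3 | 11 3-8 | 14 8-19 | 10 19-30 | 13 30-47 | 12 47-65 |
Completion: 10=30  11=8  12=65  13=47  14=19
Turnaround (C−A): 10=27  11=5  12=65  13=43  14=19
Waiting(10) = turnaround − burst = 27 − 11 = 16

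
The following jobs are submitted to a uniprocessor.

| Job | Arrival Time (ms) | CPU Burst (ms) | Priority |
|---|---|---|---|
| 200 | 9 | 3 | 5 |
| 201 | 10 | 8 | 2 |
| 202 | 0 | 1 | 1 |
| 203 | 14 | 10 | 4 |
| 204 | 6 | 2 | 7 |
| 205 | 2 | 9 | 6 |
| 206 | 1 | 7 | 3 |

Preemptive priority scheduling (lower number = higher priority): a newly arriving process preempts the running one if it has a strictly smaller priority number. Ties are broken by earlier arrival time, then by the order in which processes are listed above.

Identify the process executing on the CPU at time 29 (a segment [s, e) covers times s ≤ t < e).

Gantt: | 202 0-1 | 206 1-8 | 205 8-9 | 200 9-10 | 201 10-18 | 203 18-28 | 200 28-30 | 205 30-38 | 204 38-40 |
Completion: 200=30  201=18  202=1  203=28  204=40  205=38  206=8

200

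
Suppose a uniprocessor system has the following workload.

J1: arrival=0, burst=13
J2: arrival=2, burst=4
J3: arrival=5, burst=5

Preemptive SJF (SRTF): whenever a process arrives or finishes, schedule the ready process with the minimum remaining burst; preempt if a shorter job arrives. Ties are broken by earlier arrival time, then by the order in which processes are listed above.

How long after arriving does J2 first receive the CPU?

0

Schedule: | J1 0-2 | J2 2-6 | J3 6-11 | J1 11-22 |
Completion: J1=22  J2=6  J3=11
Turnaround (C−A): J1=22  J2=4  J3=6
Response(J2) = first start − arrival = 2 − 2 = 0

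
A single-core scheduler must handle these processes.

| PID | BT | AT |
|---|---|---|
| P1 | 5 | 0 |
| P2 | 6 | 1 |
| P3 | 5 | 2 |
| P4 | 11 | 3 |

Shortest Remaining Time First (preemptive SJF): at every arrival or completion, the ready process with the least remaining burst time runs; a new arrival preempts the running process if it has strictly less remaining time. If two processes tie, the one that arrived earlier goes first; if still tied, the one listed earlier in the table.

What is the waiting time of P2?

Timeline: | P1 0-5 | P3 5-10 | P2 10-16 | P4 16-27 |
Completion: P1=5  P2=16  P3=10  P4=27
Turnaround (C−A): P1=5  P2=15  P3=8  P4=24
Waiting(P2) = turnaround − burst = 15 − 6 = 9

9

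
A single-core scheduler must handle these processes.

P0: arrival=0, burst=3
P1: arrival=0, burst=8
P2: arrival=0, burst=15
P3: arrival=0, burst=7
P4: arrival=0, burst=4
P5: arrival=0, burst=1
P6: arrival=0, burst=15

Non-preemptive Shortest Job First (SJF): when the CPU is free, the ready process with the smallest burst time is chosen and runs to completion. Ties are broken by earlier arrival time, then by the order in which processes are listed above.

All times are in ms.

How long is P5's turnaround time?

Timeline: | P5 0-1 | P0 1-4 | P4 4-8 | P3 8-15 | P1 15-23 | P2 23-38 | P6 38-53 |
Completion: P0=4  P1=23  P2=38  P3=15  P4=8  P5=1  P6=53
Turnaround (C−A): P0=4  P1=23  P2=38  P3=15  P4=8  P5=1  P6=53
Turnaround(P5) = completion − arrival = 1 − 0 = 1

1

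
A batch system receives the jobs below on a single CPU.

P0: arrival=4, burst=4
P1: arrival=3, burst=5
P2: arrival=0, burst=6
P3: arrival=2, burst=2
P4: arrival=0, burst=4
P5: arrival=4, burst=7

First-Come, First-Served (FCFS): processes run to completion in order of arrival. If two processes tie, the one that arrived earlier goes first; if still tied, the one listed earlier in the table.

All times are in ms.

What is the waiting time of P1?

9

Gantt: | P2 0-6 | P4 6-10 | P3 10-12 | P1 12-17 | P0 17-21 | P5 21-28 |
Completion: P0=21  P1=17  P2=6  P3=12  P4=10  P5=28
Waiting(P1) = turnaround − burst = 14 − 5 = 9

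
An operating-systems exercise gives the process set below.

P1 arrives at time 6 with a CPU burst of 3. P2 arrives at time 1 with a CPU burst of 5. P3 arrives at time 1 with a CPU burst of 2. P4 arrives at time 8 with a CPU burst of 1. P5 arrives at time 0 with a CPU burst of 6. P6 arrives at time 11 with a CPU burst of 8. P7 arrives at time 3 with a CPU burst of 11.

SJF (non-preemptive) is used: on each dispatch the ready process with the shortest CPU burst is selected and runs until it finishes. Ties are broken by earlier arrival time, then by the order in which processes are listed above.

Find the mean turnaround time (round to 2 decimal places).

Gantt: | P5 0-6 | P3 6-8 | P4 8-9 | P1 9-12 | P2 12-17 | P6 17-25 | P7 25-36 |
Completion: P1=12  P2=17  P3=8  P4=9  P5=6  P6=25  P7=36
Turnaround (C−A): P1=6  P2=16  P3=7  P4=1  P5=6  P6=14  P7=33
Turnaround times: P1=6, P2=16, P3=7, P4=1, P5=6, P6=14, P7=33
Average turnaround = (6+16+7+1+6+14+33) / 7 = 83/7 = 11.86

11.86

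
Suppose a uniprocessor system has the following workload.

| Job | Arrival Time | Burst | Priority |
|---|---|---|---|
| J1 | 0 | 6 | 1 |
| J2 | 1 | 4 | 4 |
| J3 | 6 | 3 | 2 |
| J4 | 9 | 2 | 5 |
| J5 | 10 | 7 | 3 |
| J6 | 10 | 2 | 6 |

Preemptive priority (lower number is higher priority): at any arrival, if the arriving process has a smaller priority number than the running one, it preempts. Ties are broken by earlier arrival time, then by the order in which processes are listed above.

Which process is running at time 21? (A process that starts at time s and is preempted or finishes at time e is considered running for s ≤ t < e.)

J4

Schedule: | J1 0-6 | J3 6-9 | J2 9-10 | J5 10-17 | J2 17-20 | J4 20-22 | J6 22-24 |
Completion: J1=6  J2=20  J3=9  J4=22  J5=17  J6=24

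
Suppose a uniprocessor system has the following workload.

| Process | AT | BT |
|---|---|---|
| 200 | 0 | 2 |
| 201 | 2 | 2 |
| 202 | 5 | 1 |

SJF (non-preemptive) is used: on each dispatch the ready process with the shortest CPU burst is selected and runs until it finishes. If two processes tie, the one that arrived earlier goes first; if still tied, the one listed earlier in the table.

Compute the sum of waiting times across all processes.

Gantt: | 200 0-2 | 201 2-4 | idle 4-5 | 202 5-6 |
Completion: 200=2  201=4  202=6
Turnaround (C−A): 200=2  201=2  202=1
Waiting = turnaround − burst: 200=0, 201=0, 202=0
Total waiting = 0 + 0 + 0 = 0

0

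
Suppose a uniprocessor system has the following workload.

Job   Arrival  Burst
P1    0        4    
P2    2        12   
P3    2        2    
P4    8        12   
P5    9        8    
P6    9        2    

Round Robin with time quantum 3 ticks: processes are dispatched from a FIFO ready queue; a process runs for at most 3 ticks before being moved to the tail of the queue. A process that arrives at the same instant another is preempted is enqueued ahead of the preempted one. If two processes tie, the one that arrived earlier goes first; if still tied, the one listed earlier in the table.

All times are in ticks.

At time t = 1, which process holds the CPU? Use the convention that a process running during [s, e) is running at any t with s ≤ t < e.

P1

Schedule: | P1 0-3 | P2 3-6 | P3 6-8 | P1 8-9 | P2 9-12 | P4 12-15 | P5 15-18 | P6 18-20 | P2 20-23 | P4 23-26 | P5 26-29 | P2 29-32 | P4 32-35 | P5 35-37 | P4 37-40 |
Completion: P1=9  P2=32  P3=8  P4=40  P5=37  P6=20
Turnaround (C−A): P1=9  P2=30  P3=6  P4=32  P5=28  P6=11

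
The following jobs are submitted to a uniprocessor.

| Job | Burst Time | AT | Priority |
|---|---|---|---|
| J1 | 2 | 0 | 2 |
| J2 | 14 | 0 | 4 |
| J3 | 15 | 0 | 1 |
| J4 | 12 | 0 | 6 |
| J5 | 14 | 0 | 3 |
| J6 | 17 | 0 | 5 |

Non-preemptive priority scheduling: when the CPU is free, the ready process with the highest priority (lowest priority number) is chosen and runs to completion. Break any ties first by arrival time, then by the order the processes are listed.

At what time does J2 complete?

Timeline: | J3 0-15 | J1 15-17 | J5 17-31 | J2 31-45 | J6 45-62 | J4 62-74 |
Completion: J1=17  J2=45  J3=15  J4=74  J5=31  J6=62
Turnaround (C−A): J1=17  J2=45  J3=15  J4=74  J5=31  J6=62

45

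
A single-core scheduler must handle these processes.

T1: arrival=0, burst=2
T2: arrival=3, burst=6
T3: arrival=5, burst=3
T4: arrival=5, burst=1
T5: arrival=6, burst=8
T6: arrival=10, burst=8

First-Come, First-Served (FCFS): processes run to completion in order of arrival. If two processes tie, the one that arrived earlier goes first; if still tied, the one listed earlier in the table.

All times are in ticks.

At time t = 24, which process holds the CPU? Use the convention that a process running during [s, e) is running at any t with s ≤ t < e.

T6

Schedule: | T1 0-2 | idle 2-3 | T2 3-9 | T3 9-12 | T4 12-13 | T5 13-21 | T6 21-29 |
Completion: T1=2  T2=9  T3=12  T4=13  T5=21  T6=29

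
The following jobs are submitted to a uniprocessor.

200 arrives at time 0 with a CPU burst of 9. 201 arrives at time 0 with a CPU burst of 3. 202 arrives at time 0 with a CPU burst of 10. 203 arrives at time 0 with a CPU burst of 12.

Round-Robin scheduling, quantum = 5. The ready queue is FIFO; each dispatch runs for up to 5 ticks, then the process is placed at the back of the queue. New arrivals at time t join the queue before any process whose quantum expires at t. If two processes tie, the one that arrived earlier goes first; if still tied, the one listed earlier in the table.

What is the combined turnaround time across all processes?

Timeline: | 200 0-5 | 201 5-8 | 202 8-13 | 203 13-18 | 200 18-22 | 202 22-27 | 203 27-34 |
Completion: 200=22  201=8  202=27  203=34
Turnaround (C−A): 200=22  201=8  202=27  203=34
Turnaround = completion − arrival: 200=22, 201=8, 202=27, 203=34
Total turnaround = 22 + 8 + 27 + 34 = 91

91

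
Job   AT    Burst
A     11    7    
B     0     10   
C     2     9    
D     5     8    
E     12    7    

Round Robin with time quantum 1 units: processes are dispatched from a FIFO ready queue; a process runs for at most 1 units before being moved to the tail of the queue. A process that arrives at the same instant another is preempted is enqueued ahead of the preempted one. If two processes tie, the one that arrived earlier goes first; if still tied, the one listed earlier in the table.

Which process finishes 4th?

A

Gantt: | B 0-2 | C 2-3 | B 3-4 | C 4-5 | B 5-6 | D 6-7 | C 7-8 | B 8-9 | D 9-10 | C 10-11 | B 11-12 | D 12-13 | A 13-14 | C 14-15 | E 15-16 | B 16-17 | D 17-18 | A 18-19 | C 19-20 | E 20-21 | B 21-22 | D 22-23 | A 23-24 | C 24-25 | E 25-26 | B 26-27 | D 27-28 | A 28-29 | C 29-30 | E 30-31 | B 31-32 | D 32-33 | A 33-34 | C 34-35 | E 35-36 | D 36-37 | A 37-38 | E 38-39 | A 39-40 | E 40-41 |
Completion: A=40  B=32  C=35  D=37  E=41
Finish order: B → C → D → A → E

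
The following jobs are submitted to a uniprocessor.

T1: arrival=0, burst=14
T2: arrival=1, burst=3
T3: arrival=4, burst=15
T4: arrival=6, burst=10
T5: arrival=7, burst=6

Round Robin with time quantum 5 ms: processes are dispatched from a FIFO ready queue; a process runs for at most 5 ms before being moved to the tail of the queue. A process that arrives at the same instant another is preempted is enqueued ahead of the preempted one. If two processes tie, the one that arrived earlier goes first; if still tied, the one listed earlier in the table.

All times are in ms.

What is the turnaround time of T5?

36

Timeline: | T1 0-5 | T2 5-8 | T3 8-13 | T1 13-18 | T4 18-23 | T5 23-28 | T3 28-33 | T1 33-37 | T4 37-42 | T5 42-43 | T3 43-48 |
Completion: T1=37  T2=8  T3=48  T4=42  T5=43
Turnaround (C−A): T1=37  T2=7  T3=44  T4=36  T5=36
Turnaround(T5) = completion − arrival = 43 − 7 = 36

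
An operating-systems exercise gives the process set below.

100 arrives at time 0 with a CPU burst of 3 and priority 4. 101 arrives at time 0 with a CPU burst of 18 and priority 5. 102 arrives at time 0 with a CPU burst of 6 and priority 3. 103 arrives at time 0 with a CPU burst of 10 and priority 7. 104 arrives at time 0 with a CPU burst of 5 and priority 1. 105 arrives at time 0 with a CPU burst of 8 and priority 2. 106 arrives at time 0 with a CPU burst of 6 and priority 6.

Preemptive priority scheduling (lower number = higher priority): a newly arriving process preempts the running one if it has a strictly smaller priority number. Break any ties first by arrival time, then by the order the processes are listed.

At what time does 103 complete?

Gantt: | 104 0-5 | 105 5-13 | 102 13-19 | 100 19-22 | 101 22-40 | 106 40-46 | 103 46-56 |
Completion: 100=22  101=40  102=19  103=56  104=5  105=13  106=46

56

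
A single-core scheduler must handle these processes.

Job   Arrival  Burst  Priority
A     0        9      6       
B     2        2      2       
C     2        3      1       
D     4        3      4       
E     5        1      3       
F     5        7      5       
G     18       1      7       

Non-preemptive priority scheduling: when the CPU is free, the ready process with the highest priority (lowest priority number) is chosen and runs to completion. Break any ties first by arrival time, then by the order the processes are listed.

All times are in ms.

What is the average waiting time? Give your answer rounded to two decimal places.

Schedule: | A 0-9 | C 9-12 | B 12-14 | E 14-15 | D 15-18 | F 18-25 | G 25-26 |
Completion: A=9  B=14  C=12  D=18  E=15  F=25  G=26
Turnaround (C−A): A=9  B=12  C=10  D=14  E=10  F=20  G=8
Waiting times: A=0, B=10, C=7, D=11, E=9, F=13, G=7
Average waiting = (0+10+7+11+9+13+7) / 7 = 57/7 = 8.14

8.14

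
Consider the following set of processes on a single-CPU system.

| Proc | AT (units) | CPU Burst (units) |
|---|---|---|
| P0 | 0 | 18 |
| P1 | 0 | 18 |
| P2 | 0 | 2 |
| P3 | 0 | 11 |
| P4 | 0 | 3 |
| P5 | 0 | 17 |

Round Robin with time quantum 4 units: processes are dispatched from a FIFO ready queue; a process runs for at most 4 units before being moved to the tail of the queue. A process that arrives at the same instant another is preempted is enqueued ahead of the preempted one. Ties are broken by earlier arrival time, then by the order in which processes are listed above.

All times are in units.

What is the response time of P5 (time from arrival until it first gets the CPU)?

17

Timeline: | P0 0-4 | P1 4-8 | P2 8-10 | P3 10-14 | P4 14-17 | P5 17-21 | P0 21-25 | P1 25-29 | P3 29-33 | P5 33-37 | P0 37-41 | P1 41-45 | P3 45-48 | P5 48-52 | P0 52-56 | P1 56-60 | P5 60-64 | P0 64-66 | P1 66-68 | P5 68-69 |
Completion: P0=66  P1=68  P2=10  P3=48  P4=17  P5=69
Turnaround (C−A): P0=66  P1=68  P2=10  P3=48  P4=17  P5=69
Response(P5) = first start − arrival = 17 − 0 = 17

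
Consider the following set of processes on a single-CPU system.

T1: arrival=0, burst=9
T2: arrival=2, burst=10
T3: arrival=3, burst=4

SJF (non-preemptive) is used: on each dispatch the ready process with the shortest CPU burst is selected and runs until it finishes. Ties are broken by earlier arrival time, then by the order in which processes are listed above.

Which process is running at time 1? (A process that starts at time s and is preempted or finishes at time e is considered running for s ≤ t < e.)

T1

Timeline: | T1 0-9 | T3 9-13 | T2 13-23 |
Completion: T1=9  T2=23  T3=13
Turnaround (C−A): T1=9  T2=21  T3=10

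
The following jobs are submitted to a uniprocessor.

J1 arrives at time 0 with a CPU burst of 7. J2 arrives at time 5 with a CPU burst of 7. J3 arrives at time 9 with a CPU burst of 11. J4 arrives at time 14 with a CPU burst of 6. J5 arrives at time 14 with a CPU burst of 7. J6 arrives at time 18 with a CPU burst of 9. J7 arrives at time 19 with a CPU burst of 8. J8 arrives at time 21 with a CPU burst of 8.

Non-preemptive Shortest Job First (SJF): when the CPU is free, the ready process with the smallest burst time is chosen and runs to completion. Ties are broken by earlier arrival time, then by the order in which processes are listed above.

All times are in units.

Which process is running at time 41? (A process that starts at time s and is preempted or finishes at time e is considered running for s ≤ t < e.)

Schedule: | J1 0-7 | J2 7-14 | J4 14-20 | J5 20-27 | J7 27-35 | J8 35-43 | J6 43-52 | J3 52-63 |
Completion: J1=7  J2=14  J3=63  J4=20  J5=27  J6=52  J7=35  J8=43
Turnaround (C−A): J1=7  J2=9  J3=54  J4=6  J5=13  J6=34  J7=16  J8=22

J8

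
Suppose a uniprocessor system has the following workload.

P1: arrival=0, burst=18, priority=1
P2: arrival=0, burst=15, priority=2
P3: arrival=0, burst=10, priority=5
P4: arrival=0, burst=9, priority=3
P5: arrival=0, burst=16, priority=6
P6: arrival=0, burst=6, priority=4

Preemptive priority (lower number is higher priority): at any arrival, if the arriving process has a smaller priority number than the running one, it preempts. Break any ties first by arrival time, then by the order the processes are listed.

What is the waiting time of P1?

0

Schedule: | P1 0-18 | P2 18-33 | P4 33-42 | P6 42-48 | P3 48-58 | P5 58-74 |
Completion: P1=18  P2=33  P3=58  P4=42  P5=74  P6=48
Waiting(P1) = turnaround − burst = 18 − 18 = 0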